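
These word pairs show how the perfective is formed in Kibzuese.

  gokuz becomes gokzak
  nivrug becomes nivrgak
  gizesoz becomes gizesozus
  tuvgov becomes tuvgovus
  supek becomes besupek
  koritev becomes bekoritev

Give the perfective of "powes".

gokuz and gizesoz both end in -z yet inflect differently (gokzak, gizesozus), so the final letter is not what conditions the rule; the last vowel is.
"powes" has last vowel 'e'. The stems whose last vowel is 'e' (supek → besupek, koritev → bekoritev) add the prefix be-.
The other patterns: stems whose last vowel is 'u' delete the last vowel and add -ak; stems whose last vowel is 'o' add -us.
So powes → bepowes.

bepowes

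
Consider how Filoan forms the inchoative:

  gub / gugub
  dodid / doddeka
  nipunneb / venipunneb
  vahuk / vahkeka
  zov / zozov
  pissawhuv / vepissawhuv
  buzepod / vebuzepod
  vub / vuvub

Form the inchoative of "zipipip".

zov and pissawhuv both end in -v yet inflect differently (zozov, vepissawhuv), so the final letter is not what conditions the rule; the number of vowels is.
"zipipip" has 3 vowels. The stems with 3 vowels (pissawhuv → vepissawhuv, nipunneb → venipunneb, buzepod → vebuzepod) add the prefix ve-.
So zipipip → vezipipip.

vezipipip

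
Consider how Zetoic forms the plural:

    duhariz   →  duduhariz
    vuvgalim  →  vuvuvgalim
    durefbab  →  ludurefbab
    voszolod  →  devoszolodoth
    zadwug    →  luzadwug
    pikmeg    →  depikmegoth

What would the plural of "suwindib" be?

pikmeg and zadwug both end in -g yet inflect differently (depikmegoth, luzadwug), so the final letter is not what conditions the rule; the last vowel is.
"suwindib" has last vowel 'i'. The stems whose last vowel is 'i' (duhariz → duduhariz, vuvgalim → vuvuvgalim) repeat the first consonant+vowel as a prefix.
The other patterns: stems whose last vowel is 'e' or 'o' add de- … -oth around the stem; stems whose last vowel is 'a' or 'u' add the prefix lu-.
So suwindib → susuwindib.

susuwindib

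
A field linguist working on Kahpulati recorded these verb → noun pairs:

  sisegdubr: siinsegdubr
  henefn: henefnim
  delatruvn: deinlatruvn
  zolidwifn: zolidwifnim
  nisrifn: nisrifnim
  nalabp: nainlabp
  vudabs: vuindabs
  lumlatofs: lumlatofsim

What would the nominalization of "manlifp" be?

manlifpim

lumlatofs and vudabs both end in -s yet inflect differently (lumlatofsim, vuindabs), so the final letter is not what conditions the rule; the second-to-last letter is.
"manlifp" has second-to-last letter 'f'. The stems whose second-to-last letter is 'f' (zolidwifn → zolidwifnim, nisrifn → nisrifnim, lumlatofs → lumlatofsim) add -im.
The other pattern: stems whose second-to-last letter is 'b' or 'v' insert -in- after the first vowel.
So manlifp → manlifpim.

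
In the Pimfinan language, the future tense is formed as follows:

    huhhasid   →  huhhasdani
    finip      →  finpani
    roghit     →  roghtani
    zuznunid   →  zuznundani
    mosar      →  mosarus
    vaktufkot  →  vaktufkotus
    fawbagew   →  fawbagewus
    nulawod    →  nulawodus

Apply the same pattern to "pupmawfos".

roghit and vaktufkot both end in -t yet inflect differently (roghtani, vaktufkotus), so the final letter is not what conditions the rule; the last vowel is.
"pupmawfos" has last vowel 'o'. The stems whose last vowel is 'o' (vaktufkot → vaktufkotus, nulawod → nulawodus) add -us.
So pupmawfos → pupmawfosus.

pupmawfosus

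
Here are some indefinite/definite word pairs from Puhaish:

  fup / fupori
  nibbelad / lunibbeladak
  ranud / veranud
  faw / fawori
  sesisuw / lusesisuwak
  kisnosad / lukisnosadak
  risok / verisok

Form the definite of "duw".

"duw" has 1 vowel. The stems with 1 vowel (fup → fupori, faw → fawori) add -ori.
So duw → duwori.

duwori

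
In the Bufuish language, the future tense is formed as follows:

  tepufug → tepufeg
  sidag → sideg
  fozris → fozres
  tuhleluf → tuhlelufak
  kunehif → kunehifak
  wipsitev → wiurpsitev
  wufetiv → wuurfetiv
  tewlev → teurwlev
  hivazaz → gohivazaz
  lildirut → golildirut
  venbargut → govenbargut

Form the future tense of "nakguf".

tepufug and tuhleluf both have last vowel 'u' yet inflect differently (tepufeg, tuhlelufak), so the last vowel is not what conditions the rule; the final letter is.
"nakguf" ends in -f. The stems ending in -f (tuhleluf → tuhlelufak, kunehif → kunehifak) add -ak.
The other patterns: stems ending in -g or -s change the last vowel to 'e'; stems ending in -v insert -ur- after the first vowel; stems ending in -t or -z add the prefix go-.
So nakguf → nakgufak.

nakgufak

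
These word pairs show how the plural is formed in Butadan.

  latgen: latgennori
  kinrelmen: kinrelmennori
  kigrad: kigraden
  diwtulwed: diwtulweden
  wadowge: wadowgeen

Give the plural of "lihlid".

lihliden

kinrelmen and wadowge both have last vowel 'e' yet inflect differently (kinrelmennori, wadowgeen), so the last vowel is not what conditions the rule; the final letter is.
"lihlid" ends in -d. The stems ending in -d (diwtulwed → diwtulweden, kigrad → kigraden) add -en.
So lihlid → lihliden.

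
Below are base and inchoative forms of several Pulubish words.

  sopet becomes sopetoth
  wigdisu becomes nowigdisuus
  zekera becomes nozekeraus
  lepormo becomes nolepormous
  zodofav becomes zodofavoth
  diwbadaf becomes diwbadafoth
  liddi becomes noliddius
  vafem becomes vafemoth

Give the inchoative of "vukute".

novukuteus

zodofav and zekera both have last vowel 'a' yet inflect differently (zodofavoth, nozekeraus), so the last vowel is not what conditions the rule; whether the stem ends in a vowel or a consonant is.
"vukute" ends in a vowel. The stems ending in a vowel (liddi → noliddius, lepormo → nolepormous, zekera → nozekeraus) add no- … -us around the stem.
The other pattern: stems ending in a consonant add -oth.
So vukute → novukuteus.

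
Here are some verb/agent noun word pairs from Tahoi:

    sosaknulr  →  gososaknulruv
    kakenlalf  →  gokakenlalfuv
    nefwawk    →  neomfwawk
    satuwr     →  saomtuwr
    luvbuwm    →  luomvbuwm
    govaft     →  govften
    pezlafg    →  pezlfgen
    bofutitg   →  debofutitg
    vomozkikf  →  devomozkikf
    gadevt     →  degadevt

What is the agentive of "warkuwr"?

waomrkuwr

"warkuwr" has second-to-last letter 'w'. The stems whose second-to-last letter is 'w' (nefwawk → neomfwawk, satuwr → saomtuwr, luvbuwm → luomvbuwm) insert -om- after the first vowel.
So warkuwr → waomrkuwr.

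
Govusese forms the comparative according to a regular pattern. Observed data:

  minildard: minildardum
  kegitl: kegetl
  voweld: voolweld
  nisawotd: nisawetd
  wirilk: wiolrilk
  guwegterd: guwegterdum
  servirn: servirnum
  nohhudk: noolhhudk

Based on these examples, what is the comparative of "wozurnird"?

"wozurnird" has second-to-last letter 'r'. The stems whose second-to-last letter is 'r' (guwegterd → guwegterdum, servirn → servirnum, minildard → minildardum) add -um.
So wozurnird → wozurnirdum.

wozurnirdum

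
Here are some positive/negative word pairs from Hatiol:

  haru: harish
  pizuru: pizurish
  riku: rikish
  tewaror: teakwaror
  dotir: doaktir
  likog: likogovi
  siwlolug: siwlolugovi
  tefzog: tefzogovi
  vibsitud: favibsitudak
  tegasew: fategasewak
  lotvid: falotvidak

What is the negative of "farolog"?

farologovi

tewaror and likog both have last vowel 'o' yet inflect differently (teakwaror, likogovi), so the last vowel is not what conditions the rule; the final letter is.
"farolog" ends in -g. The stems ending in -g (likog → likogovi, siwlolug → siwlolugovi, tefzog → tefzogovi) add -ovi.
The other patterns: stems ending in -u drop the final letter and add -ish; stems ending in -r insert -ak- after the first vowel; stems ending in -d or -w add fa- … -ak around the stem.
So farolog → farologovi.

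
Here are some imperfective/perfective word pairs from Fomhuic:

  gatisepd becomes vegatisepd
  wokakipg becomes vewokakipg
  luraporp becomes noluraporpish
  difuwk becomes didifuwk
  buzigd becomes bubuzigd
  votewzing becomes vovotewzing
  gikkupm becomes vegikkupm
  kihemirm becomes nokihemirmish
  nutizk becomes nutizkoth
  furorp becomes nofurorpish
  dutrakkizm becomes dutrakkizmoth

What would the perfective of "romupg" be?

dutrakkizm and gikkupm both end in -m yet inflect differently (dutrakkizmoth, vegikkupm), so the final letter is not what conditions the rule; the second-to-last letter is.
"romupg" has second-to-last letter 'p'. The stems whose second-to-last letter is 'p' (gatisepd → vegatisepd, wokakipg → vewokakipg, gikkupm → vegikkupm) add the prefix ve-.
The other patterns: stems whose second-to-last letter is 'z' add -oth; stems whose second-to-last letter is 'r' add no- … -ish around the stem; stems whose second-to-last letter is 'g', 'n' or 'w' repeat the first consonant+vowel as a prefix.
So romupg → veromupg.

veromupg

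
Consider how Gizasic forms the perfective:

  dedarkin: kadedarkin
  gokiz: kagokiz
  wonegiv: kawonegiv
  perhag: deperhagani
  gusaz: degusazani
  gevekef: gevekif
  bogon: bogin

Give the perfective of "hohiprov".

gokiz and gusaz both end in -z yet inflect differently (kagokiz, degusazani), so the final letter is not what conditions the rule; the last vowel is.
"hohiprov" has last vowel 'o'. The one such stem in the data (bogon → bogin) changes the last vowel to 'i' (as does gevekef), so the same rule applies.
So hohiprov → hohipriv.

hohipriv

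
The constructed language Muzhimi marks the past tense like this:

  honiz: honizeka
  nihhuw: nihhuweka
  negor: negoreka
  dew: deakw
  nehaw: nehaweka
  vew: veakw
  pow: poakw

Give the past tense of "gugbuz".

gugbuzeka

dew and nihhuw both end in -w yet inflect differently (deakw, nihhuweka), so the final letter is not what conditions the rule; the number of vowels is.
"gugbuz" has 2 vowels. The stems with 2 vowels (negor → negoreka, honiz → honizeka, nihhuw → nihhuweka) add -eka.
So gugbuz → gugbuzeka.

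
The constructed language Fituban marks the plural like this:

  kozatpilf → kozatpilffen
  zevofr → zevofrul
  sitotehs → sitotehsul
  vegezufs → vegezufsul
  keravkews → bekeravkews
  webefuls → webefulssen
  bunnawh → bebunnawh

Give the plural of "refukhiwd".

berefukhiwd

webefuls and keravkews both end in -s yet inflect differently (webefulssen, bekeravkews), so the final letter is not what conditions the rule; the second-to-last letter is.
"refukhiwd" has second-to-last letter 'w'. The stems whose second-to-last letter is 'w' (keravkews → bekeravkews, bunnawh → bebunnawh) add the prefix be-.
The other patterns: stems whose second-to-last letter is 'l' double the final consonant and add -en; stems whose second-to-last letter is 'f' or 'h' add -ul.
So refukhiwd → berefukhiwd.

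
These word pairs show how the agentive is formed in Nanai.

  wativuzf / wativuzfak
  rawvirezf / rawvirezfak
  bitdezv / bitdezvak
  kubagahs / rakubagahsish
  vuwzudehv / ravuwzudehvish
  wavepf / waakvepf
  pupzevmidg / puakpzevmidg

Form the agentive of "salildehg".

"salildehg" has second-to-last letter 'h'. The stems whose second-to-last letter is 'h' (kubagahs → rakubagahsish, vuwzudehv → ravuwzudehvish) add ra- … -ish around the stem.
The other patterns: stems whose second-to-last letter is 'z' add -ak; stems whose second-to-last letter is 'd' or 'p' insert -ak- after the first vowel.
So salildehg → rasalildehgish.

rasalildehgish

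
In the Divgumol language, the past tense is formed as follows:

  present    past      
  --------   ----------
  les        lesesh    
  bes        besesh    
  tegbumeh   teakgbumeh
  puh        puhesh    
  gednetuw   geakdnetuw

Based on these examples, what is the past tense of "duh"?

tegbumeh and puh both end in -h yet inflect differently (teakgbumeh, puhesh), so the final letter is not what conditions the rule; the number of vowels is.
"duh" has 1 vowel. The stems with 1 vowel (les → lesesh, puh → puhesh, bes → besesh) add -esh.
So duh → duhesh.

duhesh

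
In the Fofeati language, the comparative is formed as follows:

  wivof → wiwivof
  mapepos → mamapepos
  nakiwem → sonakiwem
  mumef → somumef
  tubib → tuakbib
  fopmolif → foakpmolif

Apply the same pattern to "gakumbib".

wivof and mumef both end in -f yet inflect differently (wiwivof, somumef), so the final letter is not what conditions the rule; the last vowel is.
"gakumbib" has last vowel 'i'. The stems whose last vowel is 'i' (tubib → tuakbib, fopmolif → foakpmolif) insert -ak- after the first vowel.
The other patterns: stems whose last vowel is 'o' repeat the first consonant+vowel as a prefix; stems whose last vowel is 'e' add the prefix so-.
So gakumbib → gaakkumbib.

gaakkumbib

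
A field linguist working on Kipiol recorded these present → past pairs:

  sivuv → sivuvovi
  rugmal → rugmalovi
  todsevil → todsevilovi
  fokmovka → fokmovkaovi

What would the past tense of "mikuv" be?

Every pair shown (sivuv → sivuvovi, rugmal → rugmalovi, todsevil → todsevilovi, …) follows the same rule: add -ovi.
So mikuv → mikuvovi.

mikuvovi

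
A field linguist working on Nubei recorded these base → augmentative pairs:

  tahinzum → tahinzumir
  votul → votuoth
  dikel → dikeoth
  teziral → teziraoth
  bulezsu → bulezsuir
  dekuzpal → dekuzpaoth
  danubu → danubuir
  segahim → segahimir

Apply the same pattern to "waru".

votul and bulezsu both have last vowel 'u' yet inflect differently (votuoth, bulezsuir), so the last vowel is not what conditions the rule; the final letter is.
"waru" ends in -u. The stems ending in -u (bulezsu → bulezsuir, danubu → danubuir) add -ir.
So waru → waruir.

waruir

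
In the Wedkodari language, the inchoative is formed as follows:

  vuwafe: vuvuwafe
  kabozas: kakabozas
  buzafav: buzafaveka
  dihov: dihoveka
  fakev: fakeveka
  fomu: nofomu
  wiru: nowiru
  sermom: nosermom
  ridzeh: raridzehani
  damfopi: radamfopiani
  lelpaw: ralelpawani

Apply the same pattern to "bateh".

rabatehani

"bateh" ends in -h. The one such stem in the data (ridzeh → raridzehani) adds ra- … -ani around the stem, so the same rule applies.
So bateh → rabatehani.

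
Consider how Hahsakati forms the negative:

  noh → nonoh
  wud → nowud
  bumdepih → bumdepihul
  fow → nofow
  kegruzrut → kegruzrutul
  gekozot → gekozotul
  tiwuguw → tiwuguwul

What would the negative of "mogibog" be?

mogibogul

noh and bumdepih both end in -h yet inflect differently (nonoh, bumdepihul), so the final letter is not what conditions the rule; the number of vowels is.
"mogibog" has 3 vowels. The stems with 3 vowels (gekozot → gekozotul, kegruzrut → kegruzrutul, bumdepih → bumdepihul) add -ul.
The other pattern: stems with 1 vowel add the prefix no-.
So mogibog → mogibogul.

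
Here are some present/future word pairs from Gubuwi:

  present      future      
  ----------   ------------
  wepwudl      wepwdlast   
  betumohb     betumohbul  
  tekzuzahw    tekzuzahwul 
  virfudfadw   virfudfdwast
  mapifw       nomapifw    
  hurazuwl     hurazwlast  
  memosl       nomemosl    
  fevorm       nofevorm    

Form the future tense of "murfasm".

nomurfasm

virfudfadw and tekzuzahw both end in -w yet inflect differently (virfudfdwast, tekzuzahwul), so the final letter is not what conditions the rule; the second-to-last letter is.
"murfasm" has second-to-last letter 's'. The one such stem in the data (memosl → nomemosl) adds the prefix no-, so the same rule applies.
The other patterns: stems whose second-to-last letter is 'd' or 'w' delete the last vowel and add -ast; stems whose second-to-last letter is 'h' add -ul.
So murfasm → nomurfasm.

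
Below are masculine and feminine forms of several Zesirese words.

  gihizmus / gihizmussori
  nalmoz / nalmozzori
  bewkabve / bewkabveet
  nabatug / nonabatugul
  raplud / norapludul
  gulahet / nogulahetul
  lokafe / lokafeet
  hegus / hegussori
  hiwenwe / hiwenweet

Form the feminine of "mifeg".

hegus and nabatug both have last vowel 'u' yet inflect differently (hegussori, nonabatugul), so the last vowel is not what conditions the rule; the final letter is.
"mifeg" ends in -g. The one such stem in the data (nabatug → nonabatugul) adds no- … -ul around the stem, so the same rule applies.
So mifeg → nomifegul.

nomifegul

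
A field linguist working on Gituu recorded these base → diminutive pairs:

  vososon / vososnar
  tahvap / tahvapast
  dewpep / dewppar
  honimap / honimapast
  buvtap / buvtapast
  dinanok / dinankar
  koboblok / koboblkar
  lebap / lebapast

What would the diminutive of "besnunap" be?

besnunapast

buvtap and dewpep both end in -p yet inflect differently (buvtapast, dewppar), so the final letter is not what conditions the rule; the last vowel is.
"besnunap" has last vowel 'a'. The stems whose last vowel is 'a' (buvtap → buvtapast, lebap → lebapast, tahvap → tahvapast) add -ast.
The other pattern: stems whose last vowel is 'e' or 'o' delete the last vowel and add -ar.
So besnunap → besnunapast.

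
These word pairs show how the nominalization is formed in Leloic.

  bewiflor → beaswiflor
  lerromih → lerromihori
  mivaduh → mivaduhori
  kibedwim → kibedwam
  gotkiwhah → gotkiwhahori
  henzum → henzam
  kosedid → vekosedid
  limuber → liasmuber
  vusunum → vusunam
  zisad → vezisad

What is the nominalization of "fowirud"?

vefowirud

mivaduh and vusunum both have last vowel 'u' yet inflect differently (mivaduhori, vusunam), so the last vowel is not what conditions the rule; the final letter is.
"fowirud" ends in -d. The stems ending in -d (zisad → vezisad, kosedid → vekosedid) add the prefix ve-.
So fowirud → vefowirud.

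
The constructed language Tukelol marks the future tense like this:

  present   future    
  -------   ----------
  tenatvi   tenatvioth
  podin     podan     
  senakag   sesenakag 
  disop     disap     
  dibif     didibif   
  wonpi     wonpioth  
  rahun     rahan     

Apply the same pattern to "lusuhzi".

lusuhzioth

wonpi and dibif both have last vowel 'i' yet inflect differently (wonpioth, didibif), so the last vowel is not what conditions the rule; the final letter is.
"lusuhzi" ends in -i. The stems ending in -i (wonpi → wonpioth, tenatvi → tenatvioth) add -oth.
So lusuhzi → lusuhzioth.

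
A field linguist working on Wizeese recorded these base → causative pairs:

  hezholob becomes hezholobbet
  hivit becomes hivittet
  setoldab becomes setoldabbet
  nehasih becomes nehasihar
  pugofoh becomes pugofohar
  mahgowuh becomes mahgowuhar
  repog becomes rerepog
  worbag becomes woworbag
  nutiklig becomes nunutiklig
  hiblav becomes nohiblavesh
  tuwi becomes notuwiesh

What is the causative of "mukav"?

nomukavesh

hivit and nehasih both have last vowel 'i' yet inflect differently (hivittet, nehasihar), so the last vowel is not what conditions the rule; the final letter is.
"mukav" ends in -v. The one such stem in the data (hiblav → nohiblavesh) adds no- … -esh around the stem, so the same rule applies.
So mukav → nomukavesh.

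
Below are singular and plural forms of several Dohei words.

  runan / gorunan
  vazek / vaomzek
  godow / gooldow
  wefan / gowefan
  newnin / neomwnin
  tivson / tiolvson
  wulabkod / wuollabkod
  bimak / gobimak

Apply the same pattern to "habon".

haolbon

"habon" has last vowel 'o'. The stems whose last vowel is 'o' (godow → gooldow, wulabkod → wuollabkod, tivson → tiolvson) insert -ol- after the first vowel.
So habon → haolbon.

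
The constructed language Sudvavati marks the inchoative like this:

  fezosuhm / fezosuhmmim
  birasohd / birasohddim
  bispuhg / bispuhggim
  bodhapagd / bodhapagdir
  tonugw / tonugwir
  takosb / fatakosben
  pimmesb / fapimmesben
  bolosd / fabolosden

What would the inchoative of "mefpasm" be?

birasohd and bodhapagd both end in -d yet inflect differently (birasohddim, bodhapagdir), so the final letter is not what conditions the rule; the second-to-last letter is.
"mefpasm" has second-to-last letter 's'. The stems whose second-to-last letter is 's' (takosb → fatakosben, pimmesb → fapimmesben, bolosd → fabolosden) add fa- … -en around the stem.
The other patterns: stems whose second-to-last letter is 'h' double the final consonant and add -im; stems whose second-to-last letter is 'g' add -ir.
So mefpasm → famefpasmen.

famefpasmen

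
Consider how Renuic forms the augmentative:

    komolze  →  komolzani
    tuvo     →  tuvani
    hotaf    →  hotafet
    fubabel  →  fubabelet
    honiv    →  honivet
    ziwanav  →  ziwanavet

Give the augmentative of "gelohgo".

"gelohgo" ends in a vowel. The stems ending in a vowel (komolze → komolzani, tuvo → tuvani) drop the final letter and add -ani.
The other pattern: stems ending in a consonant add -et.
So gelohgo → gelohgani.

gelohgani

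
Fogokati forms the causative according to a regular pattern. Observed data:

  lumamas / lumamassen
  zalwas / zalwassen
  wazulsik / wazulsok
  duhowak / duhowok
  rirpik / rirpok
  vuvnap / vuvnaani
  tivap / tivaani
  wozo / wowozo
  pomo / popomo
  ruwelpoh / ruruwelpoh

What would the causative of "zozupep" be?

zozupeani

"zozupep" ends in -p. The stems ending in -p (vuvnap → vuvnaani, tivap → tivaani) drop the final letter and add -ani.
So zozupep → zozupeani.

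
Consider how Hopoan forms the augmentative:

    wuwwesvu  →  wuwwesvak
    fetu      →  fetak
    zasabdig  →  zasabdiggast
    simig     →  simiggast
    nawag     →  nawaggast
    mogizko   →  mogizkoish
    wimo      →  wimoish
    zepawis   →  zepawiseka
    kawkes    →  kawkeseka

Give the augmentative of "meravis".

zasabdig and zepawis both have last vowel 'i' yet inflect differently (zasabdiggast, zepawiseka), so the last vowel is not what conditions the rule; the final letter is.
"meravis" ends in -s. The stems ending in -s (zepawis → zepawiseka, kawkes → kawkeseka) add -eka.
The other patterns: stems ending in -u drop the final letter and add -ak; stems ending in -g double the final consonant and add -ast; stems ending in -o add -ish.
So meravis → meraviseka.

meraviseka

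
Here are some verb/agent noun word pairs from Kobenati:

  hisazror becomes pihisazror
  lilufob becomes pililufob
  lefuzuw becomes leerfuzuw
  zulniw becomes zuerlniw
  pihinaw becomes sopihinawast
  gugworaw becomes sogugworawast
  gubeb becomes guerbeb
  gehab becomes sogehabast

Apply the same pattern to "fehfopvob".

pifehfopvob

gehab and lilufob both end in -b yet inflect differently (sogehabast, pililufob), so the final letter is not what conditions the rule; the last vowel is.
"fehfopvob" has last vowel 'o'. The stems whose last vowel is 'o' (lilufob → pililufob, hisazror → pihisazror) add the prefix pi-.
So fehfopvob → pifehfopvob.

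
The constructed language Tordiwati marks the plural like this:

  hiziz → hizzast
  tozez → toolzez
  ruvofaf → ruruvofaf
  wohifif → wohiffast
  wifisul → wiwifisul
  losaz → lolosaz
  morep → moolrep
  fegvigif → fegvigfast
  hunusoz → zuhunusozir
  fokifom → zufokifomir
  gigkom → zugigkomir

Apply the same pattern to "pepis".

pepsast

losaz and tozez both end in -z yet inflect differently (lolosaz, toolzez), so the final letter is not what conditions the rule; the last vowel is.
"pepis" has last vowel 'i'. The stems whose last vowel is 'i' (wohifif → wohiffast, fegvigif → fegvigfast, hiziz → hizzast) delete the last vowel and add -ast.
The other patterns: stems whose last vowel is 'a' or 'u' repeat the first consonant+vowel as a prefix; stems whose last vowel is 'e' insert -ol- after the first vowel; stems whose last vowel is 'o' add zu- … -ir around the stem.
So pepis → pepsast.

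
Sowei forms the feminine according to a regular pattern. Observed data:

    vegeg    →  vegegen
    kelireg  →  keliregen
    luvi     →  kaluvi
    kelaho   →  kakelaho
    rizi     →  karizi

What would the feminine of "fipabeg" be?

kelireg and kelaho both begin with k- yet inflect differently (keliregen, kakelaho), so the first letter is not what conditions the rule; whether the stem ends in a vowel or a consonant is.
"fipabeg" ends in a consonant. The stems ending in a consonant (vegeg → vegegen, kelireg → keliregen) add -en.
The other pattern: stems ending in a vowel add the prefix ka-.
So fipabeg → fipabegen.

fipabegen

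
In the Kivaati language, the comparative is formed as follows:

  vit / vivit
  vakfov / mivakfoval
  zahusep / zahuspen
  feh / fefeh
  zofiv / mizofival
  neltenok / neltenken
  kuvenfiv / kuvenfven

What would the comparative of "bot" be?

bobot

zofiv and kuvenfiv both end in -v yet inflect differently (mizofival, kuvenfven), so the final letter is not what conditions the rule; the number of vowels is.
"bot" has 1 vowel. The stems with 1 vowel (vit → vivit, feh → fefeh) repeat the first consonant+vowel as a prefix.
So bot → bobot.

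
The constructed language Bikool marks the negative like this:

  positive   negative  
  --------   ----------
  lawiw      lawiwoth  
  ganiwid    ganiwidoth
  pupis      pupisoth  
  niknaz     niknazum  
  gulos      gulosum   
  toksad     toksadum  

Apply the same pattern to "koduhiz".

pupis and gulos both end in -s yet inflect differently (pupisoth, gulosum), so the final letter is not what conditions the rule; the last vowel is.
"koduhiz" has last vowel 'i'. The stems whose last vowel is 'i' (lawiw → lawiwoth, ganiwid → ganiwidoth, pupis → pupisoth) add -oth.
The other pattern: stems whose last vowel is 'a' or 'o' add -um.
So koduhiz → koduhizoth.

koduhizoth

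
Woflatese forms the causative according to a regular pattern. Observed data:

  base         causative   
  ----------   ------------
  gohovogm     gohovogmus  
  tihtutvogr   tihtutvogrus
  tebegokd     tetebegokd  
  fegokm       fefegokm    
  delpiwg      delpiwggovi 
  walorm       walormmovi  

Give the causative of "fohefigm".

"fohefigm" has second-to-last letter 'g'. The stems whose second-to-last letter is 'g' (gohovogm → gohovogmus, tihtutvogr → tihtutvogrus) add -us.
The other patterns: stems whose second-to-last letter is 'k' repeat the first consonant+vowel as a prefix; stems whose second-to-last letter is 'r' or 'w' double the final consonant and add -ovi.
So fohefigm → fohefigmus.

fohefigmus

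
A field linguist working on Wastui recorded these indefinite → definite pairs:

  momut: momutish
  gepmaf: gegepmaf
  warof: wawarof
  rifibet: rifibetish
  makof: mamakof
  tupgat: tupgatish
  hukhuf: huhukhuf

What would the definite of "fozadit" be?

"fozadit" ends in -t. The stems ending in -t (rifibet → rifibetish, momut → momutish, tupgat → tupgatish) add -ish.
The other pattern: stems ending in -f repeat the first consonant+vowel as a prefix.
So fozadit → fozaditish.

fozaditish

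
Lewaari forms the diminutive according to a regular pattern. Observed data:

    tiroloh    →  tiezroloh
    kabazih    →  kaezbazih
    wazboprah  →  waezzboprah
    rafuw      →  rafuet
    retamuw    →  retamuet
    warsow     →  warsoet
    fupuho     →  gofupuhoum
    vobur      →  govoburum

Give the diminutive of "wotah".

tiroloh and warsow both have last vowel 'o' yet inflect differently (tiezroloh, warsoet), so the last vowel is not what conditions the rule; the final letter is.
"wotah" ends in -h. The stems ending in -h (tiroloh → tiezroloh, kabazih → kaezbazih, wazboprah → waezzboprah) insert -ez- after the first vowel.
So wotah → woeztah.

woeztah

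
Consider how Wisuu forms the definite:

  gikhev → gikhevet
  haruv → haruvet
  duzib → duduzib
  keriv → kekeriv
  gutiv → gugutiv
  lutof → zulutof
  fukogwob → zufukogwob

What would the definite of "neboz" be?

zuneboz

gikhev and keriv both end in -v yet inflect differently (gikhevet, kekeriv), so the final letter is not what conditions the rule; the last vowel is.
"neboz" has last vowel 'o'. The stems whose last vowel is 'o' (lutof → zulutof, fukogwob → zufukogwob) add the prefix zu-.
So neboz → zuneboz.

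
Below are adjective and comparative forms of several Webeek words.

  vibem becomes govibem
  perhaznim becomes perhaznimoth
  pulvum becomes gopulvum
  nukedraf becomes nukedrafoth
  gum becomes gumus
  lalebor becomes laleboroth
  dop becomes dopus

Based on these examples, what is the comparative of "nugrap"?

gonugrap

"nugrap" has 2 vowels. The stems with 2 vowels (vibem → govibem, pulvum → gopulvum) add the prefix go-.
The other patterns: stems with 1 vowel add -us; stems with 3 vowels add -oth.
So nugrap → gonugrap.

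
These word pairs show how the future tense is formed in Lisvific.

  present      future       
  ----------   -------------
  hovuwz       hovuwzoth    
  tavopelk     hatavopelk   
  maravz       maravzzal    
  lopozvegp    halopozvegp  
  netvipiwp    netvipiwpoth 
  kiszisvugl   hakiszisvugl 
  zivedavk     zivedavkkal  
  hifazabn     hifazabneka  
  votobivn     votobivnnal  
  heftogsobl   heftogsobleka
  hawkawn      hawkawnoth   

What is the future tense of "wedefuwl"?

wedefuwloth

hifazabn and hawkawn both end in -n yet inflect differently (hifazabneka, hawkawnoth), so the final letter is not what conditions the rule; the second-to-last letter is.
"wedefuwl" has second-to-last letter 'w'. The stems whose second-to-last letter is 'w' (hovuwz → hovuwzoth, netvipiwp → netvipiwpoth, hawkawn → hawkawnoth) add -oth.
The other patterns: stems whose second-to-last letter is 'b' add -eka; stems whose second-to-last letter is 'v' double the final consonant and add -al; stems whose second-to-last letter is 'g' or 'l' add the prefix ha-.
So wedefuwl → wedefuwloth.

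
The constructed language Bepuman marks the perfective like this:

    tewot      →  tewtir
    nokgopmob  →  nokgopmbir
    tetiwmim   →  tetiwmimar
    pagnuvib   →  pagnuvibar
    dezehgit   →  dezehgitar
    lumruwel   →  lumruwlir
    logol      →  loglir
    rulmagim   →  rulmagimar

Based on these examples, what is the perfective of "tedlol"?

pagnuvib and nokgopmob both end in -b yet inflect differently (pagnuvibar, nokgopmbir), so the final letter is not what conditions the rule; the last vowel is.
"tedlol" has last vowel 'o'. The stems whose last vowel is 'o' (logol → loglir, nokgopmob → nokgopmbir, tewot → tewtir) delete the last vowel and add -ir.
So tedlol → tedllir.

tedllir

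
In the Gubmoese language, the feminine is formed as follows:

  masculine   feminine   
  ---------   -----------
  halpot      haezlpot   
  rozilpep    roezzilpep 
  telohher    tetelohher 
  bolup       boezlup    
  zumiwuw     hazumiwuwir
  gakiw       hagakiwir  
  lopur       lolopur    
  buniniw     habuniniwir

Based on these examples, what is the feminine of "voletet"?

voezletet

lopur and zumiwuw both have last vowel 'u' yet inflect differently (lolopur, hazumiwuwir), so the last vowel is not what conditions the rule; the final letter is.
"voletet" ends in -t. The one such stem in the data (halpot → haezlpot) inserts -ez- after the first vowel (as do rozilpep, bolup), so the same rule applies.
The other patterns: stems ending in -r repeat the first consonant+vowel as a prefix; stems ending in -w add ha- … -ir around the stem.
So voletet → voezletet.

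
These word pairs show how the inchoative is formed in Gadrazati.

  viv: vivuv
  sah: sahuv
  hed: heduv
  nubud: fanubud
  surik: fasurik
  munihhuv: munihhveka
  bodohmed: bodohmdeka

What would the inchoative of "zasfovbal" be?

zasfovbleka

hed and nubud both end in -d yet inflect differently (heduv, fanubud), so the final letter is not what conditions the rule; the number of vowels is.
"zasfovbal" has 3 vowels. The stems with 3 vowels (munihhuv → munihhveka, bodohmed → bodohmdeka) delete the last vowel and add -eka.
The other patterns: stems with 1 vowel add -uv; stems with 2 vowels add the prefix fa-.
So zasfovbal → zasfovbleka.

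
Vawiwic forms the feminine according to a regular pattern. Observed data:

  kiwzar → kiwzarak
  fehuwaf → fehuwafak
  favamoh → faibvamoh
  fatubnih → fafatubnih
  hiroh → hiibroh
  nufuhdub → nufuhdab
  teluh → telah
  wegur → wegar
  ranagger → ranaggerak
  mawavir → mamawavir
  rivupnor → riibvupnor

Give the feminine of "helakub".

helakab

fatubnih and hiroh both end in -h yet inflect differently (fafatubnih, hiibroh), so the final letter is not what conditions the rule; the last vowel is.
"helakub" has last vowel 'u'. The stems whose last vowel is 'u' (teluh → telah, wegur → wegar, nufuhdub → nufuhdab) change the last vowel to 'a'.
So helakub → helakab.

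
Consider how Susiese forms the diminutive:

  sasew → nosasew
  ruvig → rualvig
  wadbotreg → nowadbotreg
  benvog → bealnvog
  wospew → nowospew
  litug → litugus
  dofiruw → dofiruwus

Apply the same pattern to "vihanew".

dofiruw and wospew both end in -w yet inflect differently (dofiruwus, nowospew), so the final letter is not what conditions the rule; the last vowel is.
"vihanew" has last vowel 'e'. The stems whose last vowel is 'e' (wospew → nowospew, wadbotreg → nowadbotreg, sasew → nosasew) add the prefix no-.
The other patterns: stems whose last vowel is 'u' add -us; stems whose last vowel is 'i' or 'o' insert -al- after the first vowel.
So vihanew → novihanew.

novihanew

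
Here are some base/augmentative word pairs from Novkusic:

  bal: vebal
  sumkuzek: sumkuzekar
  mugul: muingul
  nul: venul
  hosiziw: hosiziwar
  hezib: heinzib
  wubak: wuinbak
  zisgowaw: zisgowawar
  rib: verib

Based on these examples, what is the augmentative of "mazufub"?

rib and hezib both end in -b yet inflect differently (verib, heinzib), so the final letter is not what conditions the rule; the number of vowels is.
"mazufub" has 3 vowels. The stems with 3 vowels (hosiziw → hosiziwar, sumkuzek → sumkuzekar, zisgowaw → zisgowawar) add -ar.
The other patterns: stems with 1 vowel add the prefix ve-; stems with 2 vowels insert -in- after the first vowel.
So mazufub → mazufubar.

mazufubar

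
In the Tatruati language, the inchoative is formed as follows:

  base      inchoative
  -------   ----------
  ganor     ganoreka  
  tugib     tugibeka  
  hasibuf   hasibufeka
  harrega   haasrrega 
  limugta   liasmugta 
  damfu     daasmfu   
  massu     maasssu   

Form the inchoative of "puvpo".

puasvpo

hasibuf and damfu both have last vowel 'u' yet inflect differently (hasibufeka, daasmfu), so the last vowel is not what conditions the rule; whether the stem ends in a vowel or a consonant is.
"puvpo" ends in a vowel. The stems ending in a vowel (harrega → haasrrega, limugta → liasmugta, damfu → daasmfu) insert -as- after the first vowel.
The other pattern: stems ending in a consonant add -eka.
So puvpo → puasvpo.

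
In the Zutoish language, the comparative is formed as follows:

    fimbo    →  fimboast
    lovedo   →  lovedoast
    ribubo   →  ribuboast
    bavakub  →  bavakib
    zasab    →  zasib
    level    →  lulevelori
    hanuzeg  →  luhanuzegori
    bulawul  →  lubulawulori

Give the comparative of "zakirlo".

bavakub and bulawul both have last vowel 'u' yet inflect differently (bavakib, lubulawulori), so the last vowel is not what conditions the rule; the final letter is.
"zakirlo" ends in -o. The stems ending in -o (fimbo → fimboast, lovedo → lovedoast, ribubo → ribuboast) add -ast.
So zakirlo → zakirloast.

zakirloast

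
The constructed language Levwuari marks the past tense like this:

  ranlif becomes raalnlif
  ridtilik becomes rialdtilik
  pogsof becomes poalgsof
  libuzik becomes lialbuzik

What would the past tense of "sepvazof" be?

Every pair shown (ranlif → raalnlif, ridtilik → rialdtilik, pogsof → poalgsof, …) follows the same rule: insert -al- after the first vowel.
So sepvazof → sealpvazof.

sealpvazof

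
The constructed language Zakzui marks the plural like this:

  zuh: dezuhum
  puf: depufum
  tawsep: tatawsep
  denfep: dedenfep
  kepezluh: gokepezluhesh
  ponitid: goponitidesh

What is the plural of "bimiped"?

gobimipedesh

zuh and kepezluh both end in -h yet inflect differently (dezuhum, gokepezluhesh), so the final letter is not what conditions the rule; the number of vowels is.
"bimiped" has 3 vowels. The stems with 3 vowels (kepezluh → gokepezluhesh, ponitid → goponitidesh) add go- … -esh around the stem.
So bimiped → gobimipedesh.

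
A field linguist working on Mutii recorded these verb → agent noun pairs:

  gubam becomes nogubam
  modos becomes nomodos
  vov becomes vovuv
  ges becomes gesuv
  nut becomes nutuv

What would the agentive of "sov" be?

sovuv

ges and modos both end in -s yet inflect differently (gesuv, nomodos), so the final letter is not what conditions the rule; the number of vowels is.
"sov" has 1 vowel. The stems with 1 vowel (ges → gesuv, vov → vovuv, nut → nutuv) add -uv.
So sov → sovuv.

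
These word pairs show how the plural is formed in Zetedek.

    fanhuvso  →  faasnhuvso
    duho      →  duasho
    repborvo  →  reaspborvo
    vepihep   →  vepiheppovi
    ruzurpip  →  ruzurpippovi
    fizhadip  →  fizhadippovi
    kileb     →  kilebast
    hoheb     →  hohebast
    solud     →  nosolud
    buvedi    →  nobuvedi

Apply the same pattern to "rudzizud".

norudzizud

"rudzizud" ends in -d. The one such stem in the data (solud → nosolud) adds the prefix no-, so the same rule applies.
The other patterns: stems ending in -o insert -as- after the first vowel; stems ending in -p double the final consonant and add -ovi; stems ending in -b add -ast.
So rudzizud → norudzizud.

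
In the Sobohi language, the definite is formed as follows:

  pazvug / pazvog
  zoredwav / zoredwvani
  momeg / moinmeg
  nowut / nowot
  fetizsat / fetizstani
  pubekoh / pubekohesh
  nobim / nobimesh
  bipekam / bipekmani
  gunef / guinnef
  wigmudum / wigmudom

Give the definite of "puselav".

"puselav" has last vowel 'a'. The stems whose last vowel is 'a' (fetizsat → fetizstani, zoredwav → zoredwvani, bipekam → bipekmani) delete the last vowel and add -ani.
So puselav → puselvani.

puselvani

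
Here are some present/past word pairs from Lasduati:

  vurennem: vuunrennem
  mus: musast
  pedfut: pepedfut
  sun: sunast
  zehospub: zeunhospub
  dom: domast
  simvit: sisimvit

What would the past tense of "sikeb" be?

sisikeb

dom and vurennem both end in -m yet inflect differently (domast, vuunrennem), so the final letter is not what conditions the rule; the number of vowels is.
"sikeb" has 2 vowels. The stems with 2 vowels (simvit → sisimvit, pedfut → pepedfut) repeat the first consonant+vowel as a prefix.
So sikeb → sisikeb.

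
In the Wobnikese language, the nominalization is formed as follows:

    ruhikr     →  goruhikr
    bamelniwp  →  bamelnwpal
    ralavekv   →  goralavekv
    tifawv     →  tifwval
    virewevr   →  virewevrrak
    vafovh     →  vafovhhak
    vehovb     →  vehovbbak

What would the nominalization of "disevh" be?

virewevr and ruhikr both end in -r yet inflect differently (virewevrrak, goruhikr), so the final letter is not what conditions the rule; the second-to-last letter is.
"disevh" has second-to-last letter 'v'. The stems whose second-to-last letter is 'v' (vehovb → vehovbbak, virewevr → virewevrrak, vafovh → vafovhhak) double the final consonant and add -ak.
The other patterns: stems whose second-to-last letter is 'w' delete the last vowel and add -al; stems whose second-to-last letter is 'k' add the prefix go-.
So disevh → disevhhak.

disevhhak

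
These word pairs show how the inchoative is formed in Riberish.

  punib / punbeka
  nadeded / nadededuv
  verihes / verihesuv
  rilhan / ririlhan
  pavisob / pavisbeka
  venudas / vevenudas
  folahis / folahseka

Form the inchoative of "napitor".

napitreka

verihes and venudas both end in -s yet inflect differently (verihesuv, vevenudas), so the final letter is not what conditions the rule; the last vowel is.
"napitor" has last vowel 'o'. The one such stem in the data (pavisob → pavisbeka) deletes the last vowel and adds -eka (as do folahis, punib), so the same rule applies.
The other patterns: stems whose last vowel is 'e' add -uv; stems whose last vowel is 'a' repeat the first consonant+vowel as a prefix.
So napitor → napitreka.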